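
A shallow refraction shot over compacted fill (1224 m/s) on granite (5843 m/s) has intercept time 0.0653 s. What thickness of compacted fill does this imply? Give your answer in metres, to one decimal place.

h = tᵢ·V₁·V₂ / (2·√(V₂²−V₁²)).
√(V₂²−V₁²) = √(5843² − 1224²) = 5713.4 m/s.
h = 0.0653 s × 1224 × 5843 / (2 × 5713.4) = 40.87 m.

40.9 m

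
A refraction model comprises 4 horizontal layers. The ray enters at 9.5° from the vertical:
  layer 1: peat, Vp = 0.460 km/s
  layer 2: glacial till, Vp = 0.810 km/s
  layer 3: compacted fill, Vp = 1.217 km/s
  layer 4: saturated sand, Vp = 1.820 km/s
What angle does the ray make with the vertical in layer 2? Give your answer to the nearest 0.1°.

Snell's law across each interface conserves sin θ / V, so sin θ_2 = V_2·sin θ₁/V₁.
sin θ_2 = 0.810 × sin 9.5° / 0.460 = 0.2906.
θ_2 = 16.90° from the vertical.

16.9°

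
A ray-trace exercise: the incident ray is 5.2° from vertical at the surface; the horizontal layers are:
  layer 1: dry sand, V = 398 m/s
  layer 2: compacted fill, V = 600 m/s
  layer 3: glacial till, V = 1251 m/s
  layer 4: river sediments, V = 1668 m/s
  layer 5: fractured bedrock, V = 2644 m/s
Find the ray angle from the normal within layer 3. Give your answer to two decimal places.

16.55°

Ray parameter p = sin 5.2° / 398 = 2.2772e-04 s/m.
sin θ_3 = p·V_3 = 2.2772e-04 × 1251 = 0.2849.
θ_3 = 16.55° from the vertical.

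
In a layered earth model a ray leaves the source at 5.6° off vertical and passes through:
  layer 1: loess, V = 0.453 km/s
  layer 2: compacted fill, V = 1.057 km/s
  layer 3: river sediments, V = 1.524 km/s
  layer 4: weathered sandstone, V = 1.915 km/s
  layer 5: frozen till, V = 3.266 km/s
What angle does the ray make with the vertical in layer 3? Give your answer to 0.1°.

19.2°

Ray parameter p = sin 5.6° / 0.453 = 2.1541e-01 s/km.
sin θ_3 = p·V_3 = 2.1541e-01 × 1.524 = 0.3283.
θ_3 = arcsin 0.3283 = 19.17°.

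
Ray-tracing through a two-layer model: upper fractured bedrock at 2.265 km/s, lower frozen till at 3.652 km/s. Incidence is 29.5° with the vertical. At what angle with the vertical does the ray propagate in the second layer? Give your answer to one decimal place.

Snell's law: sin θ₂ = (V₂/V₁)·sin θ₁ = (3.652/2.265)·sin 29.5° = 0.7940.
θ₂ = sin⁻¹(0.7940) = 52.56° (from vertical).

52.6°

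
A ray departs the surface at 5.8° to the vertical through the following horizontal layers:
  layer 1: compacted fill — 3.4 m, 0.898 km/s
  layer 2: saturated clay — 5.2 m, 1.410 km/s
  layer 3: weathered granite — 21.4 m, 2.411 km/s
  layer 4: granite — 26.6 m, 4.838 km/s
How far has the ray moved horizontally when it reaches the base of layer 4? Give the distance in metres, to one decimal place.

Apply Snell's law at each interface; in layer i the horizontal offset is hᵢ·tan θᵢ.
Layer 1: θ = 5.80°; offset = 3.4·tan 5.80° = 0.345 m.
Layer 2: sin θ = 1.410·sin 5.8°/0.898 = 0.1587, θ = 9.13°; offset = 5.2·tan 9.13° = 0.836 m.
Layer 3: sin θ = 2.411·sin 5.8°/0.898 = 0.2713, θ = 15.74°; offset = 21.4·tan 15.74° = 6.033 m.
Layer 4: sin θ = 4.838·sin 5.8°/0.898 = 0.5444, θ = 32.99°; offset = 26.6·tan 32.99° = 17.265 m.
Σ offsets = 24.479 m.

24.5 m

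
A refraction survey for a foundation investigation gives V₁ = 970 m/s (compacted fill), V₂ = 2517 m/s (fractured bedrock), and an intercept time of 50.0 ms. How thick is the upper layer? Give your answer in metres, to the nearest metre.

θ_c = arcsin(970/2517) = 22.67°; cos θ_c = 0.9228.
tᵢ = 2h cos θ_c/V₁ ⇒ h = tᵢ·V₁/(2 cos θ_c) = 0.05·970/(2·0.9228) = 26.28 m.

26 m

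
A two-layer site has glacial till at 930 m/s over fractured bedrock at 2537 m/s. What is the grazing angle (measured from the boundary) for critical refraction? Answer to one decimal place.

Critical incidence: sin θ_c = V₁/V₂ = 930/2537 = 0.3666.
θ_c = arcsin 0.3666 = 21.50°.
Measured from the interface: 90° − 21.50° = 68.50°.

68.5°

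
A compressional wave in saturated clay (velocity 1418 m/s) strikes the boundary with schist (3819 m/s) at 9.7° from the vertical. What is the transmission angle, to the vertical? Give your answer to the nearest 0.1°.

Snell's law: sin θ₂ = (V₂/V₁)·sin θ₁ = (3819/1418)·sin 9.7° = 0.4538.
θ₂ = arcsin 0.4538 = 26.99° from the normal.

27.0°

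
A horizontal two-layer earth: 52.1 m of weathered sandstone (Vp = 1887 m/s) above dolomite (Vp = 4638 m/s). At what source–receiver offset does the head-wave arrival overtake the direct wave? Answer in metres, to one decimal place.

x_cross = 2h·√((V₂+V₁)/(V₂−V₁)).
(V₂+V₁)/(V₂−V₁) = (4638+1887)/(4638−1887) = 2.3719; √ = 1.5401.
x_cross = 2·52.1·1.5401 = 160.48 m.

160.5 m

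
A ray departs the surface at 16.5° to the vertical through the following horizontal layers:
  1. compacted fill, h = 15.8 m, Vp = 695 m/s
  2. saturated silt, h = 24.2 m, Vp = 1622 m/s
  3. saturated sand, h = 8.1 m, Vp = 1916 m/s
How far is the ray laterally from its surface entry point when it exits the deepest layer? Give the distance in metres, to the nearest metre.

36 m

Apply Snell's law at each interface; in layer i the horizontal offset is hᵢ·tan θᵢ.
Layer 1: θ = 16.50°; offset = 15.8·tan 16.50° = 4.680 m.
Layer 2: sin θ = 1622·sin 16.5°/695 = 0.6628, θ = 41.52°; offset = 24.2·tan 41.52° = 21.423 m.
Layer 3: sin θ = 1916·sin 16.5°/695 = 0.7830, θ = 51.53°; offset = 8.1·tan 51.53° = 10.196 m.
Σ offsets = 36.299 m.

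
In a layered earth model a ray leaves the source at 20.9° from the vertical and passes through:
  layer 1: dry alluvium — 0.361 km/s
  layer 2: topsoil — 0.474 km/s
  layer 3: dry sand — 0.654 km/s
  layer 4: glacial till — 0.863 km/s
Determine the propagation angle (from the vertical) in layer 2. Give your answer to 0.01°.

Ray parameter p = sin 20.9° / 0.361 = 9.8819e-01 s/km.
sin θ_2 = p·V_2 = 9.8819e-01 × 0.474 = 0.4684.
θ_2 = 27.93° from the vertical.

27.93°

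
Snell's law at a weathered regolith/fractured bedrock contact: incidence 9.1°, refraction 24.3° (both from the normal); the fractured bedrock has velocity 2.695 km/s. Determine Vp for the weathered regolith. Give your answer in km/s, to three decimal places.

sin 9.1° = 0.1582; sin 24.3° = 0.4115.
V₁ = V₂·(sin θ₁/sin θ₂) = 2.695·(0.1582/0.4115) = 1.036 km/s.

1.036 km/s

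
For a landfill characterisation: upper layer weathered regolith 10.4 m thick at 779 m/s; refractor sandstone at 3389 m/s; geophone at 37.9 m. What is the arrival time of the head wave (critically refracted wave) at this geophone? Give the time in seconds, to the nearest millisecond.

0.037 s

θ_c = arcsin(V₁/V₂) = arcsin(779/3389) = 13.29°, cos θ_c = 0.9732.
Intercept time tᵢ = 2h cos θ_c / V₁ = 2·10.4·0.9732/779 = 0.02599 s.
t = x/V₂ + tᵢ = 37.9/3389 + 0.02599 = 0.03717 s.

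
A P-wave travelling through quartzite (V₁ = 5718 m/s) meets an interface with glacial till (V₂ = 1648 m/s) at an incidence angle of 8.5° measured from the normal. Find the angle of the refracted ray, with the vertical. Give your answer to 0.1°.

Snell's law: sin θ₂ = (V₂/V₁)·sin θ₁ = (1648/5718)·sin 8.5° = 0.0426.
θ₂ = sin⁻¹(0.0426) = 2.44° (from vertical).

2.4°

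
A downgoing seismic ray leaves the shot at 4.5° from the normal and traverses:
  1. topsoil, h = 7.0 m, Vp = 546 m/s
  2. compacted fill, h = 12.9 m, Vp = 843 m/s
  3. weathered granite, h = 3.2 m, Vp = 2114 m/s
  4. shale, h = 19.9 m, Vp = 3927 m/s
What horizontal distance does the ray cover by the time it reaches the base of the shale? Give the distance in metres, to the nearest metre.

17 m

Apply Snell's law at each interface; in layer i the horizontal offset is hᵢ·tan θᵢ.
Layer 1: θ = 4.50°; offset = 7.0·tan 4.50° = 0.551 m.
Layer 2: sin θ = 843·sin 4.5°/546 = 0.1211, θ = 6.96°; offset = 12.9·tan 6.96° = 1.574 m.
Layer 3: sin θ = 2114·sin 4.5°/546 = 0.3038, θ = 17.68°; offset = 3.2·tan 17.68° = 1.020 m.
Layer 4: sin θ = 3927·sin 4.5°/546 = 0.5643, θ = 34.35°; offset = 19.9·tan 34.35° = 13.602 m.
Σ offsets = 16.748 m.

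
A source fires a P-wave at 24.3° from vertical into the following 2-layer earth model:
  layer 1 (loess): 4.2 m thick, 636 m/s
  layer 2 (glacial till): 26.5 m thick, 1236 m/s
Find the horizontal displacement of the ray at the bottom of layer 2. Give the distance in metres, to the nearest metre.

Apply Snell's law at each interface; in layer i the horizontal offset is hᵢ·tan θᵢ.
Layer 1: θ = 24.30°; offset = 4.2·tan 24.30° = 1.896 m.
Layer 2: sin θ = 1236·sin 24.3°/636 = 0.7997, θ = 53.10°; offset = 26.5·tan 53.10° = 35.301 m.
Summing the layer offsets gives 37.197 m.

37 m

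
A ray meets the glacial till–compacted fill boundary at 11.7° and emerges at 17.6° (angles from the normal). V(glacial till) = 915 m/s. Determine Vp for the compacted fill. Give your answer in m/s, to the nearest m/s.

1364 m/s

Snell's law: sin 11.7°/V₁ = sin 17.6°/V₂.
V₂ = V₁·sin 17.6°/sin 11.7° = 915 × 1.4911 = 1364.33 m/s.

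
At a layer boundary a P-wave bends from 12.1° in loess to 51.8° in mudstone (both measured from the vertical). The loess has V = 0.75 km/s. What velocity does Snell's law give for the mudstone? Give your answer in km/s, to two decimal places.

2.81 km/s

sin 12.1° = 0.2096; sin 51.8° = 0.7859.
V₂ = V₁·(sin θ₂/sin θ₁) = 0.75·(0.7859/0.2096) = 2.81 km/s.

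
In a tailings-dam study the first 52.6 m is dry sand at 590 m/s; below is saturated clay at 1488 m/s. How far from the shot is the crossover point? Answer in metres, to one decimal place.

160.0 m

θ_c = arcsin(590/1488) = 23.36°, so cos θ_c = 0.9180 and tᵢ = 2h cos θ_c/V₁ = 0.1637 s.
At crossover x/V₁ = x/V₂ + tᵢ ⇒ x = tᵢ/(1/V₁ − 1/V₂) = 0.16369/(1.6949e-03 − 6.7204e-04) = 160.03 m.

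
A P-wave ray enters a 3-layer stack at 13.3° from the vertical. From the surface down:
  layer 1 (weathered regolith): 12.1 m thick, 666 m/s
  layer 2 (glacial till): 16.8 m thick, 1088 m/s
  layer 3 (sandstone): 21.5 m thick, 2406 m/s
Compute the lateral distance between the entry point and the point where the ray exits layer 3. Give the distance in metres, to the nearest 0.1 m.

p = sin θ₁/V₁ = sin 13.3°/666 = 3.4542e-04 s/m is conserved through the stack.
Layer 1: θ = 13.30°; offset = 12.1·tan 13.30° = 2.860 m.
Layer 2: sin θ = p·1088 = 0.3758 → θ = 22.07°; offset = 16.8·tan 22.07° = 6.813 m.
Layer 3: sin θ = p·2406 = 0.8311 → θ = 56.21°; offset = 21.5·tan 56.21° = 32.128 m.
Total horizontal offset = 41.802 m.

41.8 m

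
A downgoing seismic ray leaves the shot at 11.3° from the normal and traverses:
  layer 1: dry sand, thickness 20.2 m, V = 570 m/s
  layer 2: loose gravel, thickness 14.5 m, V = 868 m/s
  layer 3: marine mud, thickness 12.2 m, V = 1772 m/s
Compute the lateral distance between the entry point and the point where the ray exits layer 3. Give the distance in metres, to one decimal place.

Apply Snell's law at each interface; in layer i the horizontal offset is hᵢ·tan θᵢ.
Layer 1: θ = 11.30°; offset = 20.2·tan 11.30° = 4.036 m.
Layer 2: sin θ = 868·sin 11.3°/570 = 0.2984, θ = 17.36°; offset = 14.5·tan 17.36° = 4.533 m.
Layer 3: sin θ = 1772·sin 11.3°/570 = 0.6092, θ = 37.53°; offset = 12.2·tan 37.53° = 9.371 m.
Σ offsets = 17.940 m.

17.9 m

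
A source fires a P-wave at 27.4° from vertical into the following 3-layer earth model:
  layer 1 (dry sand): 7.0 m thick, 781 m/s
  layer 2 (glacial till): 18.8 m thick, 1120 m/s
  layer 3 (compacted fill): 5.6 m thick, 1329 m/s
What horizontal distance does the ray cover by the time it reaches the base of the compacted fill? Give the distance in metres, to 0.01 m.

27.19 m

Ray parameter p = sin 27.4° / 781 m/s = 5.8924e-04 s/m.
Layer 1: θ = 27.40°; offset = 7.0·tan 27.40° = 3.6285 m.
Layer 2: sin θ = p·1120 = 0.6600 → θ = 41.30°; offset = 18.8·tan 41.30° = 16.5141 m.
Layer 3: sin θ = p·1329 = 0.7831 → θ = 51.55°; offset = 5.6·tan 51.55° = 7.0517 m.
Total horizontal offset = 27.1943 m.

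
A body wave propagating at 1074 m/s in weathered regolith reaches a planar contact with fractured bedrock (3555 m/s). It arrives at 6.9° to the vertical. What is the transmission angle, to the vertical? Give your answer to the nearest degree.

sin θ₁/V₁ = sin θ₂/V₂ ⇒ sin θ₂ = 3555·sin 6.9°/1074 = 3555·0.1201/1074 = 0.3977.
θ₂ = sin⁻¹(0.3977) = 23.43° (from vertical).

23°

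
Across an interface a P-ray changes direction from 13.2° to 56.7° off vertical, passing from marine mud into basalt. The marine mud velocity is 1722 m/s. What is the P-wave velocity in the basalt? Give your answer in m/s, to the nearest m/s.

sin 13.2° = 0.2284; sin 56.7° = 0.8358.
V₂ = V₁·(sin θ₂/sin θ₁) = 1722·(0.8358/0.2284) = 6302.85 m/s.

6303 m/s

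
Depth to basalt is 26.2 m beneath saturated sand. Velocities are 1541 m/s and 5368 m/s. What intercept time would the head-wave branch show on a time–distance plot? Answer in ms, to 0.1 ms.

tᵢ = 2h·√(V₂²−V₁²)/(V₁V₂).
√(V₂²−V₁²) = √(5368²−1541²) = 5142.1 m/s.
tᵢ = 2·26.2·5142.1/(1541·5368) = 0.03257 s.

32.6 ms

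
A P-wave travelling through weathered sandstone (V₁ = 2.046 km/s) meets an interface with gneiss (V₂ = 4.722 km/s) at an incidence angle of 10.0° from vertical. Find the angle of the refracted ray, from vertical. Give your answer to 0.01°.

23.63°

Snell's law: sin θ₂ = (V₂/V₁)·sin θ₁ = (4.722/2.046)·sin 10.0° = 0.4008.
θ₂ = arcsin 0.4008 = 23.63° from the normal.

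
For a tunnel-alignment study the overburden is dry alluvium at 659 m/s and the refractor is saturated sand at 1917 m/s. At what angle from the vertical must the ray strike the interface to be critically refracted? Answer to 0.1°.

20.1°

At critical incidence the refracted ray runs along the interface (θ₂ = 90°), so sin θ_c = V₁/V₂.
θ_c = arcsin(659/1917) = arcsin 0.3438 = 20.11°.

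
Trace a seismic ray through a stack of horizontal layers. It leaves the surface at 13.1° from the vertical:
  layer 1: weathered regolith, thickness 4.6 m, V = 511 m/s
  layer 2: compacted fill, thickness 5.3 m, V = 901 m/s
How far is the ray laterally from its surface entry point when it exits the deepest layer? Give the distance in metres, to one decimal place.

p = sin θ₁/V₁ = sin 13.1°/511 = 4.4354e-04 s/m is conserved through the stack.
Layer 1: θ = 13.10°; offset = 4.6·tan 13.10° = 1.070 m.
Layer 2: sin θ = p·901 = 0.3996 → θ = 23.56°; offset = 5.3·tan 23.56° = 2.311 m.
Summing the layer offsets gives 3.381 m.

3.4 m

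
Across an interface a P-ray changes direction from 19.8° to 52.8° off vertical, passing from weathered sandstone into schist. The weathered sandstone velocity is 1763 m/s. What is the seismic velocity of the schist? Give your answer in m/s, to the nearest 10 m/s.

Snell's law: sin 19.8°/V₁ = sin 52.8°/V₂.
V₂ = V₁·sin 52.8°/sin 19.8° = 1763 × 2.3515 = 4145.63 m/s.

4150 m/s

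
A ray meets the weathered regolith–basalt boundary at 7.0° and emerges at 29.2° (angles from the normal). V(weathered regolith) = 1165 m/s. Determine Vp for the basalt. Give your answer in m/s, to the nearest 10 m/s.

4660 m/s

sin 7.0° = 0.1219; sin 29.2° = 0.4879.
V₂ = V₁·(sin θ₂/sin θ₁) = 1165·(0.4879/0.1219) = 4663.65 m/s.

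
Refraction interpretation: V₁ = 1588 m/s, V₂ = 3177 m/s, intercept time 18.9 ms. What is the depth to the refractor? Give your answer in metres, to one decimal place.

17.3 m

h = tᵢ·V₁·V₂ / (2·√(V₂²−V₁²)).
√(V₂²−V₁²) = √(3177² − 1588²) = 2751.7 m/s.
h = 0.0189 s × 1588 × 3177 / (2 × 2751.7) = 17.33 m.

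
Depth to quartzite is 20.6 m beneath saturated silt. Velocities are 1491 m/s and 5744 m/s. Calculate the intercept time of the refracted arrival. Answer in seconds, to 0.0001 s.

θ_c = arcsin(V₁/V₂) = arcsin(1491/5744) = 15.04°; cos θ_c = 0.9657.
tᵢ = 2h·cos θ_c / V₁ = 2·20.6·0.9657 / 1491 = 0.02669 s.

0.0267 s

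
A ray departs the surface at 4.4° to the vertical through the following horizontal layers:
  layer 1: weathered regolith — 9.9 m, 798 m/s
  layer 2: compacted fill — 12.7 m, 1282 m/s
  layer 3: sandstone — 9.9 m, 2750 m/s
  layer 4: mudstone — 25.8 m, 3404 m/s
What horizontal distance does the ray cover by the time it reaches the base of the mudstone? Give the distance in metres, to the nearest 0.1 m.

p = sin θ₁/V₁ = sin 4.4°/798 = 9.6139e-05 s/m is conserved through the stack.
Layer 1: θ = 4.40°; offset = 9.9·tan 4.40° = 0.762 m.
Layer 2: sin θ = p·1282 = 0.1233 → θ = 7.08°; offset = 12.7·tan 7.08° = 1.577 m.
Layer 3: sin θ = p·2750 = 0.2644 → θ = 15.33°; offset = 9.9·tan 15.33° = 2.714 m.
Layer 4: sin θ = p·3404 = 0.3273 → θ = 19.10°; offset = 25.8·tan 19.10° = 8.935 m.
Σ offsets = 13.988 m.

14.0 m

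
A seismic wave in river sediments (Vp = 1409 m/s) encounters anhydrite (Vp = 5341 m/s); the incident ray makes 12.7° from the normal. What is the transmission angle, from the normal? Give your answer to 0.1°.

Snell's law: sin θ₂ = (V₂/V₁)·sin θ₁ = (5341/1409)·sin 12.7° = 0.8334.
θ₂ = arcsin 0.8334 = 56.45° from the normal.

56.4°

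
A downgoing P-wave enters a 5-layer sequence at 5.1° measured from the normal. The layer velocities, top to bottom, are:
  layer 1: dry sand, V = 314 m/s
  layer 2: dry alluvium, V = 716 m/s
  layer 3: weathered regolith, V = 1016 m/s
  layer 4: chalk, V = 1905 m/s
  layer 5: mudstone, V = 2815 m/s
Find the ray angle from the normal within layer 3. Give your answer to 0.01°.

16.72°

Snell's law across each interface conserves sin θ / V, so sin θ_3 = V_3·sin θ₁/V₁.
sin θ_3 = 1016 × sin 5.1° / 314 = 0.2876.
θ_3 = 16.72° from the vertical.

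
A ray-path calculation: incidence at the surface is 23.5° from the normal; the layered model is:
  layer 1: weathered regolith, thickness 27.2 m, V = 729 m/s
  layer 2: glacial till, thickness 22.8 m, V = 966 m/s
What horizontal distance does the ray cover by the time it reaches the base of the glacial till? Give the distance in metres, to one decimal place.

Ray parameter p = sin 23.5° / 729 m/s = 5.4698e-04 s/m.
Layer 1: θ = 23.50°; offset = 27.2·tan 23.50° = 11.827 m.
Layer 2: sin θ = p·966 = 0.5284 → θ = 31.90°; offset = 22.8·tan 31.90° = 14.190 m.
Σ offsets = 26.017 m.

26.0 m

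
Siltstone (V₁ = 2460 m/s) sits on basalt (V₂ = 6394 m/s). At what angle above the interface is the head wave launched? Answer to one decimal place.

67.4°

At critical incidence the refracted ray runs along the interface (θ₂ = 90°), so sin θ_c = V₁/V₂.
θ_c = arcsin(2460/6394) = arcsin 0.3847 = 22.63°.
Measured from the interface: 90° − 22.63° = 67.37°.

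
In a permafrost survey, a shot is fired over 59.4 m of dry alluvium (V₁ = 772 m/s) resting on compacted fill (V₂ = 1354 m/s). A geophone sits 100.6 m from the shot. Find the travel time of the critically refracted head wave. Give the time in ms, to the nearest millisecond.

t = x/V₂ + 2h·√(V₂²−V₁²)/(V₁V₂).
√(V₂²−V₁²) = √(1354²−772²) = 1112.4 m/s; delay term = 2·59.4·1112.4/(772·1354) = 0.12642 s.
t = 100.6/1354 + 0.12642 = 0.20072 s.

201 ms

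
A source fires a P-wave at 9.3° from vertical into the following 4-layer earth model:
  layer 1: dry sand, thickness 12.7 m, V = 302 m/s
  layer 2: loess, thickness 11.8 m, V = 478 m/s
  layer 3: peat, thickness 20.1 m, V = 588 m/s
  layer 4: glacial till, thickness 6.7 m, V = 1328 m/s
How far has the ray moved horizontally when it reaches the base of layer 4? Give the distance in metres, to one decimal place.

18.6 m

Apply Snell's law at each interface; in layer i the horizontal offset is hᵢ·tan θᵢ.
Layer 1: θ = 9.30°; offset = 12.7·tan 9.30° = 2.080 m.
Layer 2: sin θ = 478·sin 9.3°/302 = 0.2558, θ = 14.82°; offset = 11.8·tan 14.82° = 3.122 m.
Layer 3: sin θ = 588·sin 9.3°/302 = 0.3146, θ = 18.34°; offset = 20.1·tan 18.34° = 6.663 m.
Layer 4: sin θ = 1328·sin 9.3°/302 = 0.7106, θ = 45.29°; offset = 6.7·tan 45.29° = 6.767 m.
Total horizontal offset = 18.632 m.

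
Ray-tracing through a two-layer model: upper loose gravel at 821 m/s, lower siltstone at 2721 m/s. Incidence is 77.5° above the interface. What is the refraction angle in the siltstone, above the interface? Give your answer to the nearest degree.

44°

Convert to the normal: θ₁ = 90° − 77.5° = 12.5°.
sin θ₁/V₁ = sin θ₂/V₂ ⇒ sin θ₂ = 2721·sin 12.5°/821 = 2721·0.2164/821 = 0.7173.
θ₂ = arcsin 0.7173 = 45.83° from the normal.
From the interface: 90° − 45.83° = 44.17°.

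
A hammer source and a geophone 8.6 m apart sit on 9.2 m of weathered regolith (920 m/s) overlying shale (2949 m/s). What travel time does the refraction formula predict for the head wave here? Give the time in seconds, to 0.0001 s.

θ_c = arcsin(V₁/V₂) = arcsin(920/2949) = 18.18°, cos θ_c = 0.9501.
Intercept time tᵢ = 2h cos θ_c / V₁ = 2·9.2·0.9501/920 = 0.01900 s.
t = x/V₂ + tᵢ = 8.6/2949 + 0.01900 = 0.02192 s.

0.0219 s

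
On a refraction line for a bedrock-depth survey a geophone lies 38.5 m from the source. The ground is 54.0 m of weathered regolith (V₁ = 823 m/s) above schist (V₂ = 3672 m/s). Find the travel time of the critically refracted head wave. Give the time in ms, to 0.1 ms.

138.4 ms

t = x/V₂ + 2h·√(V₂²−V₁²)/(V₁V₂).
√(V₂²−V₁²) = √(3672²−823²) = 3578.6 m/s; delay term = 2·54.0·3578.6/(823·3672) = 0.12789 s.
t = 38.5/3672 + 0.12789 = 0.13837 s.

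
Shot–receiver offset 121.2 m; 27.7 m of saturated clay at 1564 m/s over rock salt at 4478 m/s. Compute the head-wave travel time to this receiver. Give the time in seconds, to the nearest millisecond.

t = x/V₂ + 2h·√(V₂²−V₁²)/(V₁V₂).
√(V₂²−V₁²) = √(4478²−1564²) = 4196.0 m/s; delay term = 2·27.7·4196.0/(1564·4478) = 0.03319 s.
t = 121.2/4478 + 0.03319 = 0.06026 s.

0.060 s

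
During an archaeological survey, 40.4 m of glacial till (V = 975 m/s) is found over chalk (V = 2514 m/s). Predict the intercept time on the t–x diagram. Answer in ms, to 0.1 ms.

76.4 ms

tᵢ = 2h·√(V₂²−V₁²)/(V₁V₂).
√(V₂²−V₁²) = √(2514²−975²) = 2317.2 m/s.
tᵢ = 2·40.4·2317.2/(975·2514) = 0.07639 s.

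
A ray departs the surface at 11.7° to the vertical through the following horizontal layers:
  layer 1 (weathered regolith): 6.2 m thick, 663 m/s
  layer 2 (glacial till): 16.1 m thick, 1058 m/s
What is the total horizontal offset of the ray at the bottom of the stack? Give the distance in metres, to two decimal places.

p = sin θ₁/V₁ = sin 11.7°/663 = 3.0586e-04 s/m is conserved through the stack.
Layer 1: θ = 11.70°; offset = 6.2·tan 11.70° = 1.2840 m.
Layer 2: sin θ = p·1058 = 0.3236 → θ = 18.88°; offset = 16.1·tan 18.88° = 5.5063 m.
Total horizontal offset = 6.7902 m.

6.79 m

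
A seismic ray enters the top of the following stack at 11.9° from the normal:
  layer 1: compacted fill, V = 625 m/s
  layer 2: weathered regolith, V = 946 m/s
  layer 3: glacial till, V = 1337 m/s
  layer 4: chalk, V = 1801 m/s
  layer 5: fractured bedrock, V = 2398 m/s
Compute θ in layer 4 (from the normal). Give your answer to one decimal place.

36.5°

Ray parameter p = sin 11.9° / 625 = 3.2993e-04 s/m.
sin θ_4 = p·V_4 = 3.2993e-04 × 1801 = 0.5942.
θ_4 = arcsin 0.5942 = 36.46°.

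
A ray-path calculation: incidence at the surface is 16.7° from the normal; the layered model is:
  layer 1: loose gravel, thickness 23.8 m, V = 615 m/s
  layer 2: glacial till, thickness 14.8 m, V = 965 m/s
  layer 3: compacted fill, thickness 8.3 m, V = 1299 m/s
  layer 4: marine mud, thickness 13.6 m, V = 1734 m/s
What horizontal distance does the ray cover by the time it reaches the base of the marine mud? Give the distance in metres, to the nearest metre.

p = sin θ₁/V₁ = sin 16.7°/615 = 4.6725e-04 s/m is conserved through the stack.
Layer 1: θ = 16.70°; offset = 23.8·tan 16.70° = 7.140 m.
Layer 2: sin θ = p·965 = 0.4509 → θ = 26.80°; offset = 14.8·tan 26.80° = 7.476 m.
Layer 3: sin θ = p·1299 = 0.6070 → θ = 37.37°; offset = 8.3·tan 37.37° = 6.339 m.
Layer 4: sin θ = p·1734 = 0.8102 → θ = 54.12°; offset = 13.6·tan 54.12° = 18.799 m.
Summing the layer offsets gives 39.755 m.

40 m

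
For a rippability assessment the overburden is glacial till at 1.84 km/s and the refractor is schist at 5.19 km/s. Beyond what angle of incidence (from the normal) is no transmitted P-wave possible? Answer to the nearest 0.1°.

Critical incidence: sin θ_c = V₁/V₂ = 1.84/5.19 = 0.3545.
θ_c = arcsin 0.3545 = 20.76°.

20.8°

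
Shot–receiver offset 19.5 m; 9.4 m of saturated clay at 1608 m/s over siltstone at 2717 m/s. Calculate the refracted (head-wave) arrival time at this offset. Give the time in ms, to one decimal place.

16.6 ms

t = x/V₂ + 2h·√(V₂²−V₁²)/(V₁V₂).
√(V₂²−V₁²) = √(2717²−1608²) = 2190.1 m/s; delay term = 2·9.4·2190.1/(1608·2717) = 0.00942 s.
t = 19.5/2717 + 0.00942 = 0.01660 s.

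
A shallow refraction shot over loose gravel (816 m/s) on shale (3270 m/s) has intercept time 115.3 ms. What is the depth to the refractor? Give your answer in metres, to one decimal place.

θ_c = arcsin(816/3270) = 14.45°; cos θ_c = 0.9684.
tᵢ = 2h cos θ_c/V₁ ⇒ h = tᵢ·V₁/(2 cos θ_c) = 0.1153·816/(2·0.9684) = 48.58 m.

48.6 m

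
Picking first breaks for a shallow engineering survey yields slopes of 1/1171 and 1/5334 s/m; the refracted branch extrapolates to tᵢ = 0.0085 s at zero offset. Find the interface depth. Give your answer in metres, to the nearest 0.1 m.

θ_c = arcsin(1171/5334) = 12.68°; cos θ_c = 0.9756.
tᵢ = 2h cos θ_c/V₁ ⇒ h = tᵢ·V₁/(2 cos θ_c) = 0.0085·1171/(2·0.9756) = 5.10 m.

5.1 m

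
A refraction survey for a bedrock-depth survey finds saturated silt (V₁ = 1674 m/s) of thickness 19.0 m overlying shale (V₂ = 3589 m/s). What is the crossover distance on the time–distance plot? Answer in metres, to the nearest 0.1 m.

x_cross = 2h·√((V₂+V₁)/(V₂−V₁)).
(V₂+V₁)/(V₂−V₁) = (3589+1674)/(3589−1674) = 2.7483; √ = 1.6578.
x_cross = 2·19.0·1.6578 = 63.00 m.

63.0 m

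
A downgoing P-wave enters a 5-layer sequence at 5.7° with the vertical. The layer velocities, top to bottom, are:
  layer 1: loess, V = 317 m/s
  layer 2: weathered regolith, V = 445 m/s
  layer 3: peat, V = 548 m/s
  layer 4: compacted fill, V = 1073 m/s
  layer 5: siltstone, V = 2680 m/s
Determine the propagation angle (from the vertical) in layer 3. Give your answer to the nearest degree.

10°

Snell's law across each interface conserves sin θ / V, so sin θ_3 = V_3·sin θ₁/V₁.
sin θ_3 = 548 × sin 5.7° / 317 = 0.1717.
θ_3 = 9.89° from the vertical.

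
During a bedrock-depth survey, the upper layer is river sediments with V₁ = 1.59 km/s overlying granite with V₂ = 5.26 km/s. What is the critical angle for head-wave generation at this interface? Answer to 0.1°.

17.6°

Critical incidence: sin θ_c = V₁/V₂ = 1.59/5.26 = 0.3023.
θ_c = arcsin 0.3023 = 17.59°.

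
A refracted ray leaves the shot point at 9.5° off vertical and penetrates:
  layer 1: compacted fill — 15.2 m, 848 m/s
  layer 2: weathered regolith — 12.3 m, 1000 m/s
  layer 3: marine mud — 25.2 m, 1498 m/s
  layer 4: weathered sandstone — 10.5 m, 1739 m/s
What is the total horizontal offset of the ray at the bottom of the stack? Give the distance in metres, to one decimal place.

16.4 m

p = sin θ₁/V₁ = sin 9.5°/848 = 1.9463e-04 s/m is conserved through the stack.
Layer 1: θ = 9.50°; offset = 15.2·tan 9.50° = 2.544 m.
Layer 2: sin θ = p·1000 = 0.1946 → θ = 11.22°; offset = 12.3·tan 11.22° = 2.441 m.
Layer 3: sin θ = p·1498 = 0.2916 → θ = 16.95°; offset = 25.2·tan 16.95° = 7.681 m.
Layer 4: sin θ = p·1739 = 0.3385 → θ = 19.78°; offset = 10.5·tan 19.78° = 3.777 m.
Summing the layer offsets gives 16.442 m.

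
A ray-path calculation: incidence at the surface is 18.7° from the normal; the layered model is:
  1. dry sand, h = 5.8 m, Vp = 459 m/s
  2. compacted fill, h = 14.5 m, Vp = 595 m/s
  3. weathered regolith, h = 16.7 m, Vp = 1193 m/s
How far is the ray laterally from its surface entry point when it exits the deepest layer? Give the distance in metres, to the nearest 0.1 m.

Apply Snell's law at each interface; in layer i the horizontal offset is hᵢ·tan θᵢ.
Layer 1: θ = 18.70°; offset = 5.8·tan 18.70° = 1.963 m.
Layer 2: sin θ = 595·sin 18.7°/459 = 0.4156, θ = 24.56°; offset = 14.5·tan 24.56° = 6.626 m.
Layer 3: sin θ = 1193·sin 18.7°/459 = 0.8333, θ = 56.44°; offset = 16.7·tan 56.44° = 25.174 m.
Total horizontal offset = 33.763 m.

33.8 m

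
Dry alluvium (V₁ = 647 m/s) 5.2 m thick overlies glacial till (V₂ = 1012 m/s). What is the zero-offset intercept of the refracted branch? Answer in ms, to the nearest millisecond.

12 ms

θ_c = arcsin(V₁/V₂) = arcsin(647/1012) = 39.74°; cos θ_c = 0.7689.
tᵢ = 2h·cos θ_c / V₁ = 2·5.2·0.7689 / 647 = 0.01236 s.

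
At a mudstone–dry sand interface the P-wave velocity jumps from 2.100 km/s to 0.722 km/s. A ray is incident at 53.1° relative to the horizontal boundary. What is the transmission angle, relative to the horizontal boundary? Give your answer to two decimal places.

78.09°

Angle from the normal: 90° − 53.1° = 36.9°.
sin θ₁/V₁ = sin θ₂/V₂ ⇒ sin θ₂ = 0.722·sin 36.9°/2.100 = 0.722·0.6004/2.100 = 0.2064.
θ₂ = arcsin 0.2064 = 11.91° from the normal.
From the interface: 90° − 11.91° = 78.09°.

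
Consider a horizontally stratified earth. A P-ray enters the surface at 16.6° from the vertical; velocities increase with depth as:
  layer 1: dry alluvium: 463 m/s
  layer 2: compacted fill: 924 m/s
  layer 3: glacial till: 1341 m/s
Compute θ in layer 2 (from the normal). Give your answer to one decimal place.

Ray parameter p = sin 16.6° / 463 = 6.1704e-04 s/m.
sin θ_2 = p·V_2 = 6.1704e-04 × 924 = 0.5701.
θ_2 = 34.76° from the vertical.

34.8°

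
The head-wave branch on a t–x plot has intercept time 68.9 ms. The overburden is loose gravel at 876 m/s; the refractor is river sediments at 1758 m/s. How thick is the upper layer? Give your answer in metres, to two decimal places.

θ_c = arcsin(876/1758) = 29.89°; cos θ_c = 0.8670.
tᵢ = 2h cos θ_c/V₁ ⇒ h = tᵢ·V₁/(2 cos θ_c) = 0.0689·876/(2·0.8670) = 34.81 m.

34.81 m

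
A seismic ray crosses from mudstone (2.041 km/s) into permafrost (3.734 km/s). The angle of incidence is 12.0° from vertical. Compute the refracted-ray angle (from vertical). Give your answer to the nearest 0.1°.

22.4°

sin θ₁/V₁ = sin θ₂/V₂ ⇒ sin θ₂ = 3.734·sin 12.0°/2.041 = 3.734·0.2079/2.041 = 0.3804.
θ₂ = sin⁻¹(0.3804) = 22.36° (from vertical).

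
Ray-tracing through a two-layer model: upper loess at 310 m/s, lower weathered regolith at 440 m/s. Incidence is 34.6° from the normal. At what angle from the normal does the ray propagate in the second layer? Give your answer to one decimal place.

sin θ₁/V₁ = sin θ₂/V₂ ⇒ sin θ₂ = 440·sin 34.6°/310 = 440·0.5678/310 = 0.8060.
θ₂ = sin⁻¹(0.8060) = 53.70° (from vertical).

53.7°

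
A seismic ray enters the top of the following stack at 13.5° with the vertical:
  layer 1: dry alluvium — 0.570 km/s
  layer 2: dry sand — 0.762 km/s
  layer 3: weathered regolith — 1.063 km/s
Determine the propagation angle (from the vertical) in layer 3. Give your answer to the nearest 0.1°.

Snell's law across each interface conserves sin θ / V, so sin θ_3 = V_3·sin θ₁/V₁.
sin θ_3 = 1.063 × sin 13.5° / 0.570 = 0.4354.
θ_3 = 25.81° from the vertical.

25.8°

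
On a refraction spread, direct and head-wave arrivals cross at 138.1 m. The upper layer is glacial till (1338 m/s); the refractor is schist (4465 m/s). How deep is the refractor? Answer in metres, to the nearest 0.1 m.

h = (x_cross/2)·√((V₂−V₁)/(V₂+V₁)).
(V₂−V₁)/(V₂+V₁) = (4465−1338)/(4465+1338) = 0.5389; √ = 0.7341.
h = (138.1/2)·0.7341 = 50.69 m.

50.7 m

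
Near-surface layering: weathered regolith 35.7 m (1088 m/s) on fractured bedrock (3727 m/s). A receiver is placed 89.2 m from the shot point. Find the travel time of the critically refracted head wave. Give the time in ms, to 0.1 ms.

t = x/V₂ + 2h·√(V₂²−V₁²)/(V₁V₂).
√(V₂²−V₁²) = √(3727²−1088²) = 3564.7 m/s; delay term = 2·35.7·3564.7/(1088·3727) = 0.06277 s.
t = 89.2/3727 + 0.06277 = 0.08670 s.

86.7 ms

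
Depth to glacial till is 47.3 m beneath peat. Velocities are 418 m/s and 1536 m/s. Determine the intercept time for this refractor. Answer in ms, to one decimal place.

tᵢ = 2h·√(V₂²−V₁²)/(V₁V₂).
√(V₂²−V₁²) = √(1536²−418²) = 1478.0 m/s.
tᵢ = 2·47.3·1478.0/(418·1536) = 0.21777 s.

217.8 ms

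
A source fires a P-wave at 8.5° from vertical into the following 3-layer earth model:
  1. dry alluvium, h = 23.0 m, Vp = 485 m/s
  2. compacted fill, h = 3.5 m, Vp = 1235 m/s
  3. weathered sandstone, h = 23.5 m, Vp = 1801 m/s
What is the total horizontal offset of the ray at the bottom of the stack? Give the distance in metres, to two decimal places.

Apply Snell's law at each interface; in layer i the horizontal offset is hᵢ·tan θᵢ.
Layer 1: θ = 8.50°; offset = 23.0·tan 8.50° = 3.4374 m.
Layer 2: sin θ = 1235·sin 8.5°/485 = 0.3764, θ = 22.11°; offset = 3.5·tan 22.11° = 1.4219 m.
Layer 3: sin θ = 1801·sin 8.5°/485 = 0.5489, θ = 33.29°; offset = 23.5·tan 33.29° = 15.4307 m.
Total horizontal offset = 20.2900 m.

20.29 m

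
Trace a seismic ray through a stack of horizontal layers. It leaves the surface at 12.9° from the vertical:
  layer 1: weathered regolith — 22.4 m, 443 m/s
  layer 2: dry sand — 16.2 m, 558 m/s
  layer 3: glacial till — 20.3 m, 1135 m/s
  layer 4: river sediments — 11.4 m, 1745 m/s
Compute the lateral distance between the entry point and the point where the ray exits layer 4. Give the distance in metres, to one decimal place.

45.1 m

Apply Snell's law at each interface; in layer i the horizontal offset is hᵢ·tan θᵢ.
Layer 1: θ = 12.90°; offset = 22.4·tan 12.90° = 5.130 m.
Layer 2: sin θ = 558·sin 12.9°/443 = 0.2812, θ = 16.33°; offset = 16.2·tan 16.33° = 4.747 m.
Layer 3: sin θ = 1135·sin 12.9°/443 = 0.5720, θ = 34.89°; offset = 20.3·tan 34.89° = 14.156 m.
Layer 4: sin θ = 1745·sin 12.9°/443 = 0.8794, θ = 61.57°; offset = 11.4·tan 61.57° = 21.057 m.
Total horizontal offset = 45.090 m.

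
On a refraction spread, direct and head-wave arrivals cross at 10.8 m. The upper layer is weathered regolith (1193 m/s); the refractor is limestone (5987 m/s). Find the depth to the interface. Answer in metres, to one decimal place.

4.4 m

x_cross = 2h·√((V₂+V₁)/(V₂−V₁)) → h = x_cross / (2·√((V₂+V₁)/(V₂−V₁))).
√((V₂+V₁)/(V₂−V₁)) = √((5987+1193)/(5987−1193)) = 1.2238.
h = 10.8 / (2·1.2238) = 4.41 m.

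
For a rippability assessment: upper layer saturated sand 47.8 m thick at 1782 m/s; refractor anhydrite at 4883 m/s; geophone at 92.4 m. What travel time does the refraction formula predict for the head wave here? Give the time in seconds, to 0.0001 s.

θ_c = arcsin(V₁/V₂) = arcsin(1782/4883) = 21.40°, cos θ_c = 0.9310.
Intercept time tᵢ = 2h cos θ_c / V₁ = 2·47.8·0.9310/1782 = 0.04995 s.
t = x/V₂ + tᵢ = 92.4/4883 + 0.04995 = 0.06887 s.

0.0689 s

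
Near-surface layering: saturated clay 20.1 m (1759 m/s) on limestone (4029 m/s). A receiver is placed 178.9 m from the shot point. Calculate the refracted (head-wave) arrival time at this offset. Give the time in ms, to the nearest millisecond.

t = x/V₂ + 2h·√(V₂²−V₁²)/(V₁V₂).
√(V₂²−V₁²) = √(4029²−1759²) = 3624.7 m/s; delay term = 2·20.1·3624.7/(1759·4029) = 0.02056 s.
t = 178.9/4029 + 0.02056 = 0.06496 s.

65 ms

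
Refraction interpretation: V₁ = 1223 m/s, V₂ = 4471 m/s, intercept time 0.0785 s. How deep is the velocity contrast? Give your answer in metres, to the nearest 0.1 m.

h = tᵢ·V₁·V₂ / (2·√(V₂²−V₁²)).
√(V₂²−V₁²) = √(4471² − 1223²) = 4300.5 m/s.
h = 0.0785 s × 1223 × 4471 / (2 × 4300.5) = 49.91 m.

49.9 m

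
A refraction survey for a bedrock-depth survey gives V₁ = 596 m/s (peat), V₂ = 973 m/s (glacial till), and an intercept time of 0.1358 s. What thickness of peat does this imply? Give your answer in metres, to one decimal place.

θ_c = arcsin(596/973) = 37.77°; cos θ_c = 0.7904.
tᵢ = 2h cos θ_c/V₁ ⇒ h = tᵢ·V₁/(2 cos θ_c) = 0.1358·596/(2·0.7904) = 51.20 m.

51.2 m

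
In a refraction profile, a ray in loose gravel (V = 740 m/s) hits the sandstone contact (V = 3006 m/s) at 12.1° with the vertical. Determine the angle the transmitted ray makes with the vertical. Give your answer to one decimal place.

Snell's law: sin θ₂ = (V₂/V₁)·sin θ₁ = (3006/740)·sin 12.1° = 0.8515.
θ₂ = arcsin 0.8515 = 58.38° from the normal.

58.4°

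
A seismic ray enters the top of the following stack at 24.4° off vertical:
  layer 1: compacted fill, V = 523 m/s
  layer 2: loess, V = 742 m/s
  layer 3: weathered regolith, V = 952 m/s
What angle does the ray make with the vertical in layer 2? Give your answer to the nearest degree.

Snell's law across each interface conserves sin θ / V, so sin θ_2 = V_2·sin θ₁/V₁.
sin θ_2 = 742 × sin 24.4° / 523 = 0.5861.
θ_2 = arcsin 0.5861 = 35.88°.

36°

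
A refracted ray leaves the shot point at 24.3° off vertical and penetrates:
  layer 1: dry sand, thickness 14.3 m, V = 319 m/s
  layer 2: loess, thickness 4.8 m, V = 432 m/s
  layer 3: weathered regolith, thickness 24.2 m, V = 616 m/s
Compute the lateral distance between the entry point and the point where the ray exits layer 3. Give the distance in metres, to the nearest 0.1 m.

41.4 m

Apply Snell's law at each interface; in layer i the horizontal offset is hᵢ·tan θᵢ.
Layer 1: θ = 24.30°; offset = 14.3·tan 24.30° = 6.457 m.
Layer 2: sin θ = 432·sin 24.3°/319 = 0.5573, θ = 33.87°; offset = 4.8·tan 33.87° = 3.222 m.
Layer 3: sin θ = 616·sin 24.3°/319 = 0.7946, θ = 52.62°; offset = 24.2·tan 52.62° = 31.678 m.
Summing the layer offsets gives 41.356 m.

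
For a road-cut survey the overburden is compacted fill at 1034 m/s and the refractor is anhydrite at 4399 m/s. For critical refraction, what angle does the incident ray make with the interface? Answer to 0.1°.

76.4°

At critical incidence the refracted ray runs along the interface (θ₂ = 90°), so sin θ_c = V₁/V₂.
θ_c = arcsin(1034/4399) = arcsin 0.2351 = 13.59°.
Measured from the interface: 90° − 13.59° = 76.41°.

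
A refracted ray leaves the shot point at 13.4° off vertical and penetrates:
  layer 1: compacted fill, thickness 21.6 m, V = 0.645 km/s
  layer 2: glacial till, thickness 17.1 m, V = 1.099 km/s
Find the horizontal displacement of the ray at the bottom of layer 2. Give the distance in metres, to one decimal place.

p = sin θ₁/V₁ = sin 13.4°/0.645 = 3.5930e-01 s/km is conserved through the stack.
Layer 1: θ = 13.40°; offset = 21.6·tan 13.40° = 5.146 m.
Layer 2: sin θ = p·1.099 = 0.3949 → θ = 23.26°; offset = 17.1·tan 23.26° = 7.350 m.
Summing the layer offsets gives 12.495 m.

12.5 m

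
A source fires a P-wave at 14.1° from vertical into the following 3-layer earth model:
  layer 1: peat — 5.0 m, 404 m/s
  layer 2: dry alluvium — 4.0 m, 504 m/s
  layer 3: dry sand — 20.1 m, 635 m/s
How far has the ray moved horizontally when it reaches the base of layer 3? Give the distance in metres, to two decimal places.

Apply Snell's law at each interface; in layer i the horizontal offset is hᵢ·tan θᵢ.
Layer 1: θ = 14.10°; offset = 5.0·tan 14.10° = 1.2559 m.
Layer 2: sin θ = 504·sin 14.1°/404 = 0.3039, θ = 17.69°; offset = 4.0·tan 17.69° = 1.2760 m.
Layer 3: sin θ = 635·sin 14.1°/404 = 0.3829, θ = 22.51°; offset = 20.1·tan 22.51° = 8.3315 m.
Σ offsets = 10.8634 m.

10.86 m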